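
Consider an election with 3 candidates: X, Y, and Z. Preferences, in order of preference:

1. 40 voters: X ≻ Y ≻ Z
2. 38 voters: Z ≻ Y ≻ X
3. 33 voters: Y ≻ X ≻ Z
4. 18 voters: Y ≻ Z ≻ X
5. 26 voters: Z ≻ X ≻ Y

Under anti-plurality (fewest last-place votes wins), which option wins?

Last-place votes: X 56, Y 26, Z 73.
Y is ranked last by the fewest voters, so Y wins.

Y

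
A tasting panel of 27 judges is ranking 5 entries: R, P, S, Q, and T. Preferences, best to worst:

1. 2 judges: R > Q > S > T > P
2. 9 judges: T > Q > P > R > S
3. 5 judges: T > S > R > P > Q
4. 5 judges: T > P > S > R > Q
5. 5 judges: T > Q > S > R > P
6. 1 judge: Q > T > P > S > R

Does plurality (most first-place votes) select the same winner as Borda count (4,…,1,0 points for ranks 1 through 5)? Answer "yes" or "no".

yes

Plurality — first-place votes: R 2, P 0, S 0, Q 1, T 24. Winner: T.
Borda — scores: R 37, P 40, S 40, Q 52, T 101. Winner: T.
The two methods agree.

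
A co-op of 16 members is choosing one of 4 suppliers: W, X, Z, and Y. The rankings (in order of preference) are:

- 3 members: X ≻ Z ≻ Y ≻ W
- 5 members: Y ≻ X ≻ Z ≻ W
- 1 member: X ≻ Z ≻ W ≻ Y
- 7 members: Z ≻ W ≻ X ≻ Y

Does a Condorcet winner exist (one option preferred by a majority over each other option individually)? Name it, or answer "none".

X vs W: 9–7 for X.
X vs Z: 9–7 for X.
X vs Y: 11–5 for X.
X beats every other option head-to-head.

X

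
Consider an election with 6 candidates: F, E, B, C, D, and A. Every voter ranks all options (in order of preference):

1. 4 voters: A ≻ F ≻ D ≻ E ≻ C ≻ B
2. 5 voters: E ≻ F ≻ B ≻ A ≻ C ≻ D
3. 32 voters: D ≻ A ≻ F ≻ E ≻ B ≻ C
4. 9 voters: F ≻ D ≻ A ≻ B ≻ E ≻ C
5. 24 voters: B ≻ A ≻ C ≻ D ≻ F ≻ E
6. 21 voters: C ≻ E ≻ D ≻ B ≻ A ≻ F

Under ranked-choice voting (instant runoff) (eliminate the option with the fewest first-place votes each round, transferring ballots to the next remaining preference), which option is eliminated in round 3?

Round 1: F 9, E 5, B 24, C 21, D 32, A 4. Eliminate A.
Round 2: F 13, E 5, B 24, C 21, D 32. Eliminate E.
Round 3: F 18, B 24, C 21, D 32. Eliminate F.

F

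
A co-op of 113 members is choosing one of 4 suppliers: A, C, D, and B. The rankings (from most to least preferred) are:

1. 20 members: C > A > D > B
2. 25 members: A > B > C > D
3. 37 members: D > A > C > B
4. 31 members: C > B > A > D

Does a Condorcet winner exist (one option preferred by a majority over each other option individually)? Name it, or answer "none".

A vs C: 62–51 for A.
A vs D: 76–37 for A.
A vs B: 82–31 for A.
A beats every other option head-to-head.

A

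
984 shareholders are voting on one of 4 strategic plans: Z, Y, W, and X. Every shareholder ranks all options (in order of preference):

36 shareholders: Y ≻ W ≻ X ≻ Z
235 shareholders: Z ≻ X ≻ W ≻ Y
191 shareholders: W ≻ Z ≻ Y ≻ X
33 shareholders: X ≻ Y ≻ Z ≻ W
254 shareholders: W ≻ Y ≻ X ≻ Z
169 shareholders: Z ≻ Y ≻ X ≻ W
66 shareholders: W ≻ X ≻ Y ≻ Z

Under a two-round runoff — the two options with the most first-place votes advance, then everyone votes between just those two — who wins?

Round 1 first-place votes: Z 404, Y 36, W 511, X 33.
W and Z advance.
Runoff: W is preferred to Z by 547 voters; Z by 437.
W wins the runoff.

W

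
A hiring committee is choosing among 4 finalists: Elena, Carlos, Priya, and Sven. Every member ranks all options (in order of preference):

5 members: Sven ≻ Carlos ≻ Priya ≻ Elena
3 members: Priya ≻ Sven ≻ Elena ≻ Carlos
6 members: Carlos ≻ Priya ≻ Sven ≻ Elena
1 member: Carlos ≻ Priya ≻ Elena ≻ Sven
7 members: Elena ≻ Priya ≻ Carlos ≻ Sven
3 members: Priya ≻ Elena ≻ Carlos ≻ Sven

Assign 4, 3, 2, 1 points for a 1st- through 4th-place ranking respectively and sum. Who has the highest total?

Elena: 5·1 + 3·2 + 6·1 + 1·2 + 7·4 + 3·3 = 56
Carlos: 5·3 + 3·1 + 6·4 + 1·4 + 7·2 + 3·2 = 66
Priya: 5·2 + 3·4 + 6·3 + 1·3 + 7·3 + 3·4 = 76
Sven: 5·4 + 3·3 + 6·2 + 1·1 + 7·1 + 3·1 = 52
Priya has the highest Borda score (76).

Priya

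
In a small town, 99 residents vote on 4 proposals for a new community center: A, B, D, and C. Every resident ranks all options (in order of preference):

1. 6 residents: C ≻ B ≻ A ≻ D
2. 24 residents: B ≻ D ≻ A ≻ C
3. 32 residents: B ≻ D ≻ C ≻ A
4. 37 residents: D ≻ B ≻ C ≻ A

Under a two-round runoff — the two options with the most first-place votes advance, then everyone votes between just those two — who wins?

B

Round 1 first-place votes: A 0, B 56, D 37, C 6.
B and D advance.
Runoff: B is preferred to D by 62 voters; D by 37.
B wins the runoff.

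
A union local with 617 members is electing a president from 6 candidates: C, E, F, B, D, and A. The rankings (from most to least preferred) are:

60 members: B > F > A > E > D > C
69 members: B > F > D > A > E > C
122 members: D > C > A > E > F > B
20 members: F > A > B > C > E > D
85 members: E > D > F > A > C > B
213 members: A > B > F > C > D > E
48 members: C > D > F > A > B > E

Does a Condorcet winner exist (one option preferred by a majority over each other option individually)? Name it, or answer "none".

Checking pairwise contests:
F beats C 447–170.
C beats E 403–214.
B beats F 342–275.
A beats B 488–129.
F beats D 362–255.
D beats A 324–293.
Every option loses at least one head-to-head, so there is no Condorcet winner.

none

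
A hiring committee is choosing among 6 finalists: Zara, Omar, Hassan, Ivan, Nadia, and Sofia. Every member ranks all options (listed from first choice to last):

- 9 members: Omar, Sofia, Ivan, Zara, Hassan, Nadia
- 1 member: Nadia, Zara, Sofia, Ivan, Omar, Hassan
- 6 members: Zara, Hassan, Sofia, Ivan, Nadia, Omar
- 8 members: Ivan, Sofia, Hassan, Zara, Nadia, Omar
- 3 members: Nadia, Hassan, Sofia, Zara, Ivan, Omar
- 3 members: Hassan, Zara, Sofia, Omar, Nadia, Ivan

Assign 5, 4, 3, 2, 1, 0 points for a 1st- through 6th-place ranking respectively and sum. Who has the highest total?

Zara: 9·2 + 1·4 + 6·5 + 8·2 + 3·2 + 3·4 = 86
Omar: 9·5 + 1·1 + 6·0 + 8·0 + 3·0 + 3·2 = 52
Hassan: 9·1 + 1·0 + 6·4 + 8·3 + 3·4 + 3·5 = 84
Ivan: 9·3 + 1·2 + 6·2 + 8·5 + 3·1 + 3·0 = 84
Nadia: 9·0 + 1·5 + 6·1 + 8·1 + 3·5 + 3·1 = 37
Sofia: 9·4 + 1·3 + 6·3 + 8·4 + 3·3 + 3·3 = 107
Sofia has the highest Borda score (107).

Sofia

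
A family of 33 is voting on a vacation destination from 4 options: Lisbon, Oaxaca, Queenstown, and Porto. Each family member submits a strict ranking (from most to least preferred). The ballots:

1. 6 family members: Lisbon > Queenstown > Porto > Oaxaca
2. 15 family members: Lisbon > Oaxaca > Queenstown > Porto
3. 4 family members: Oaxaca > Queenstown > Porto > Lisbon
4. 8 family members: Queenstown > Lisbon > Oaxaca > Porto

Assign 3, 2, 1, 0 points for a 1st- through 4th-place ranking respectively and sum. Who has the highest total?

Lisbon: 6·3 + 15·3 + 4·0 + 8·2 = 79
Oaxaca: 6·0 + 15·2 + 4·3 + 8·1 = 50
Queenstown: 6·2 + 15·1 + 4·2 + 8·3 = 59
Porto: 6·1 + 15·0 + 4·1 + 8·0 = 10
Lisbon has the highest Borda score (79).

Lisbon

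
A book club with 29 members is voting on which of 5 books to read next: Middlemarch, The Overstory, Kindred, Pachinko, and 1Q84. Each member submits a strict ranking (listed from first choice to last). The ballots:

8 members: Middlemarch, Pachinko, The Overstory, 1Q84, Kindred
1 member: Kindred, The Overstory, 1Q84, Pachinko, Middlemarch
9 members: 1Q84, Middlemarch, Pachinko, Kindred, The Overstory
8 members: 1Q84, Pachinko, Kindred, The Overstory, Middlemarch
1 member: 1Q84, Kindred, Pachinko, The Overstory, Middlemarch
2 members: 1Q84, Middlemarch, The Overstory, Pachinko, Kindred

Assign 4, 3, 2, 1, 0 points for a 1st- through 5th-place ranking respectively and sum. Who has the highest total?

Middlemarch: 8·4 + 1·0 + 9·3 + 8·0 + 1·0 + 2·3 = 65
The Overstory: 8·2 + 1·3 + 9·0 + 8·1 + 1·1 + 2·2 = 32
Kindred: 8·0 + 1·4 + 9·1 + 8·2 + 1·3 + 2·0 = 32
Pachinko: 8·3 + 1·1 + 9·2 + 8·3 + 1·2 + 2·1 = 71
1Q84: 8·1 + 1·2 + 9·4 + 8·4 + 1·4 + 2·4 = 90
1Q84 has the highest Borda score (90).

1Q84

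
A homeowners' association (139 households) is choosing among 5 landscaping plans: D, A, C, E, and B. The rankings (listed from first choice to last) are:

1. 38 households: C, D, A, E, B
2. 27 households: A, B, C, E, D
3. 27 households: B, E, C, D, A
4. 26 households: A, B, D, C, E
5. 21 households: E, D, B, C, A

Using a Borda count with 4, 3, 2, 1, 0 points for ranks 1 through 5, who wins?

B

D: 38·3 + 27·0 + 27·1 + 26·2 + 21·3 = 256
A: 38·2 + 27·4 + 27·0 + 26·4 + 21·0 = 288
C: 38·4 + 27·2 + 27·2 + 26·1 + 21·1 = 307
E: 38·1 + 27·1 + 27·3 + 26·0 + 21·4 = 230
B: 38·0 + 27·3 + 27·4 + 26·3 + 21·2 = 309
B has the highest Borda score (309).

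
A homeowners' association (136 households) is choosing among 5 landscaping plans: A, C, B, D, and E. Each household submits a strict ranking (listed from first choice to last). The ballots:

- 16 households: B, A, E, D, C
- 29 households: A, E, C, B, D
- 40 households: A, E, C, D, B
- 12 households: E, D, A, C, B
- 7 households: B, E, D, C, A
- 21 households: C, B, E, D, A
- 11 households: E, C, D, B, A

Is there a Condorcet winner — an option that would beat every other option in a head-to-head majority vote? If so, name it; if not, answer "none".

A

A vs C: 97–39 for A.
A vs B: 81–55 for A.
A vs D: 85–51 for A.
A vs E: 85–51 for A.
A beats every other option head-to-head.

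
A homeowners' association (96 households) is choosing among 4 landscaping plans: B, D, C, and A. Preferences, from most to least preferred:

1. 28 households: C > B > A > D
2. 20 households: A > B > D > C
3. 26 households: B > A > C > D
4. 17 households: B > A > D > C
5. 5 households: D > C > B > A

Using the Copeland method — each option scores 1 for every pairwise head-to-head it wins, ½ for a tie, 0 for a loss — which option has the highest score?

B: beats D, C, and A → score 3.
D: loses to B, C, and A → score 0.
C: beats D; loses to B and A → score 1.
A: beats D and C; loses to B → score 2.
B has the best pairwise record.

B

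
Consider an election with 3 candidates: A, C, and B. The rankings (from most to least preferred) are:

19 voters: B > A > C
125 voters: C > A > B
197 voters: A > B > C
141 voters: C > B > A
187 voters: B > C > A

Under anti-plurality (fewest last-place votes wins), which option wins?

B

Last-place votes: A 328, C 216, B 125.
B is ranked last by the fewest voters, so B wins.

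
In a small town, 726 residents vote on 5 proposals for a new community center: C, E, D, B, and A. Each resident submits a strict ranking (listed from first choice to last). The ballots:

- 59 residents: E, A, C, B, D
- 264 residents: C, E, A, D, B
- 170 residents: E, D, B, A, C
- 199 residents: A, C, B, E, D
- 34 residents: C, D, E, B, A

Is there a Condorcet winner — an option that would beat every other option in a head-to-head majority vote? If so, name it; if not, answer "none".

Checking pairwise contests:
A beats C 428–298.
C beats E 497–229.
C beats D 556–170.
C beats B 556–170.
E beats A 527–199.
Every option loses at least one head-to-head, so there is no Condorcet winner.

none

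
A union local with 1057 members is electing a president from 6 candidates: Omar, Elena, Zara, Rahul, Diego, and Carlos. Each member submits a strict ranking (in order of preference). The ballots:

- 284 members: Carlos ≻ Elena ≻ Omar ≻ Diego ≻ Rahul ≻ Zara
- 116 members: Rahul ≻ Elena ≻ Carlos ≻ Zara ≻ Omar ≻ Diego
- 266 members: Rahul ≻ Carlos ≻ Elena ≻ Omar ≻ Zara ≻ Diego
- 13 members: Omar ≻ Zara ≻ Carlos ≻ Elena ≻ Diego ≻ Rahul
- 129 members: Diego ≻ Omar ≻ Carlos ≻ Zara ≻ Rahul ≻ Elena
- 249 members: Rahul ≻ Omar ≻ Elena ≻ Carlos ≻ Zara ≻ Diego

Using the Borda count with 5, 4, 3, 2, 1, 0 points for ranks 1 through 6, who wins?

Omar: 284·3 + 116·1 + 266·2 + 13·5 + 129·4 + 249·4 = 3077
Elena: 284·4 + 116·4 + 266·3 + 13·2 + 129·0 + 249·3 = 3171
Zara: 284·0 + 116·2 + 266·1 + 13·4 + 129·2 + 249·1 = 1057
Rahul: 284·1 + 116·5 + 266·5 + 13·0 + 129·1 + 249·5 = 3568
Diego: 284·2 + 116·0 + 266·0 + 13·1 + 129·5 + 249·0 = 1226
Carlos: 284·5 + 116·3 + 266·4 + 13·3 + 129·3 + 249·2 = 3756
Carlos has the highest Borda score (3756).

Carlos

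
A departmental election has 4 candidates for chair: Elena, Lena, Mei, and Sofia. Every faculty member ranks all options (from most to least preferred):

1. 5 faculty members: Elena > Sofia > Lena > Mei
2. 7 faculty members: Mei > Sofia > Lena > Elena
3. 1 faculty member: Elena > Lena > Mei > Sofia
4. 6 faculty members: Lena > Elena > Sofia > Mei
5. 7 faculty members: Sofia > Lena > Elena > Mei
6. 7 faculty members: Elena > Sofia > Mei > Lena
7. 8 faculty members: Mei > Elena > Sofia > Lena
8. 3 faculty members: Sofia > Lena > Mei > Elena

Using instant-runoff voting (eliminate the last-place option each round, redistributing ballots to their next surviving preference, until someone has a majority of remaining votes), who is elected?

Round 1: Elena 13, Lena 6, Mei 15, Sofia 10. Eliminate Lena.
Round 2: Elena 19, Mei 15, Sofia 10. Eliminate Sofia.
Round 3: Elena 26, Mei 18. Elena has a majority.

Elena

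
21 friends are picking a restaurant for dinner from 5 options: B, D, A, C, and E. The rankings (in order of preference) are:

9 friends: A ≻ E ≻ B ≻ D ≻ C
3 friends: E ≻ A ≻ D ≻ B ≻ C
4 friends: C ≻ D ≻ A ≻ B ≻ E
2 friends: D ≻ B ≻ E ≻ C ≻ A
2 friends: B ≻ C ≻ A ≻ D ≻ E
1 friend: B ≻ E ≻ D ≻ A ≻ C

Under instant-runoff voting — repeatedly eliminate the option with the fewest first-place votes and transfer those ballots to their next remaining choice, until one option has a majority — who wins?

A

Round 1: B 3, D 2, A 9, C 4, E 3. Eliminate D.
Round 2: B 5, A 9, C 4, E 3. Eliminate E.
Round 3: B 5, A 12, C 4. A has a majority.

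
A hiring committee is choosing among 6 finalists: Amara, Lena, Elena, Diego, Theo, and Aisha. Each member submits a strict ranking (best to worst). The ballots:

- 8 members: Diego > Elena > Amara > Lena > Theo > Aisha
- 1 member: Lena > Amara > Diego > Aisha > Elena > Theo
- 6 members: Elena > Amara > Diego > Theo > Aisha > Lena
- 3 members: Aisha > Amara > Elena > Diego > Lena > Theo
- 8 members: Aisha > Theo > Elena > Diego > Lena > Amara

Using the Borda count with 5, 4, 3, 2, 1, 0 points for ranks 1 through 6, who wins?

Elena

Amara: 8·3 + 1·4 + 6·4 + 3·4 + 8·0 = 64
Lena: 8·2 + 1·5 + 6·0 + 3·1 + 8·1 = 32
Elena: 8·4 + 1·1 + 6·5 + 3·3 + 8·3 = 96
Diego: 8·5 + 1·3 + 6·3 + 3·2 + 8·2 = 83
Theo: 8·1 + 1·0 + 6·2 + 3·0 + 8·4 = 52
Aisha: 8·0 + 1·2 + 6·1 + 3·5 + 8·5 = 63
Elena has the highest Borda score (96).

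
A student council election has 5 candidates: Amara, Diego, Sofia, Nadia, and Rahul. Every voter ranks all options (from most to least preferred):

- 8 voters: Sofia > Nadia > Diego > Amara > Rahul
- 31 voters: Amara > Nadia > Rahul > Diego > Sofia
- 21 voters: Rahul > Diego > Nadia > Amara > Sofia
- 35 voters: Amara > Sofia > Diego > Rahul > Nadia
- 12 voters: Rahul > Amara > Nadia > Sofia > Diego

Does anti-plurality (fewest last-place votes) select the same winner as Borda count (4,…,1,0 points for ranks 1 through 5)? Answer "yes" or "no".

Anti-plurality — last-place votes: Amara 0, Diego 12, Sofia 52, Nadia 35, Rahul 8. Winner: Amara.
Borda — scores: Amara 329, Diego 180, Sofia 149, Nadia 183, Rahul 229. Winner: Amara.
The two methods agree.

yes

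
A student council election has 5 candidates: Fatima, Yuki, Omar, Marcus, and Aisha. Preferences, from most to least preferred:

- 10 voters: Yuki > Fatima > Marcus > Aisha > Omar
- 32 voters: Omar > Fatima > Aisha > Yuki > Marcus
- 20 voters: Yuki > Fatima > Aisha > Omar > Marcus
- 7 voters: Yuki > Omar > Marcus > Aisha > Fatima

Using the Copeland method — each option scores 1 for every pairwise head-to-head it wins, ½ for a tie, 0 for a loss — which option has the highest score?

Yuki

Fatima: beats Marcus and Aisha; loses to Yuki and Omar → score 2.
Yuki: beats Fatima, Omar, Marcus, and Aisha → score 4.
Omar: beats Fatima, Marcus, and Aisha; loses to Yuki → score 3.
Marcus: loses to Fatima, Yuki, Omar, and Aisha → score 0.
Aisha: beats Marcus; loses to Fatima, Yuki, and Omar → score 1.
Yuki has the best pairwise record.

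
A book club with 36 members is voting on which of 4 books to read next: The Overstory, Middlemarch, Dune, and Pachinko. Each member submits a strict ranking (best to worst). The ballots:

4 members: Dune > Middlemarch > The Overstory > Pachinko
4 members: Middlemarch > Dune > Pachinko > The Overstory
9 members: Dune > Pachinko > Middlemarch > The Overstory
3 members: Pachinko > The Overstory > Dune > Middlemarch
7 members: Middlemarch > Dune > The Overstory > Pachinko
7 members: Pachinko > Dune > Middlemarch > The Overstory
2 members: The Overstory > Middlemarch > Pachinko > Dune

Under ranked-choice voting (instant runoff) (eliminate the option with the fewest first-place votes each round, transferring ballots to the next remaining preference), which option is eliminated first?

Round 1: The Overstory 2, Middlemarch 11, Dune 13, Pachinko 10. Eliminate The Overstory.

The Overstory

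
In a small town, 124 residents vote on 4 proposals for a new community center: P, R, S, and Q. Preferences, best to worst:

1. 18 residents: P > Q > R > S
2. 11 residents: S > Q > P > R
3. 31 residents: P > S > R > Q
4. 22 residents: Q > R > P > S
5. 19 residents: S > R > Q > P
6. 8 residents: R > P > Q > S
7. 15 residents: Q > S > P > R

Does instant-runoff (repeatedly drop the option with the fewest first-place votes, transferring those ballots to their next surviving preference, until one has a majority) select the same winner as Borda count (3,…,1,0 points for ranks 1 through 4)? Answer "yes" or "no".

Instant-runoff — R1 P 49, R 8, S 30, Q 37 (R out); R2 P 57, S 30, Q 37 (S out); R3 P 57, Q 67 (Q winner). Winner: Q.
Borda — scores: P 211, R 155, S 182, Q 196. Winner: P.
The two methods disagree.

no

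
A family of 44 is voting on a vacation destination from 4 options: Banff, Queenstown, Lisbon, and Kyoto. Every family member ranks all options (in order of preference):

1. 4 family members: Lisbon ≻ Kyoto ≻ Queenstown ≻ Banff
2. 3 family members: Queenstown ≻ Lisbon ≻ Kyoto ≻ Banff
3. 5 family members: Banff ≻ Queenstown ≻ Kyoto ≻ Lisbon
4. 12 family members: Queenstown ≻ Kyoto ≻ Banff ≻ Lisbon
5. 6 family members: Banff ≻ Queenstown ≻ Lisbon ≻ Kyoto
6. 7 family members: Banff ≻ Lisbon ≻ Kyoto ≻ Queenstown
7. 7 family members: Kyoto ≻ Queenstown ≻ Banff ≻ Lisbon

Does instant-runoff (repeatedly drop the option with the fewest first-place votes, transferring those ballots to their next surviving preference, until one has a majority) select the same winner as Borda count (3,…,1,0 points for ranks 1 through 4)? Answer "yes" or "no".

yes

Instant-runoff — R1 Banff 18, Queenstown 15, Lisbon 4, Kyoto 7 (Lisbon out); R2 Banff 18, Queenstown 15, Kyoto 11 (Kyoto out); R3 Banff 18, Queenstown 26 (Queenstown winner). Winner: Queenstown.
Borda — scores: Banff 73, Queenstown 85, Lisbon 38, Kyoto 68. Winner: Queenstown.
The two methods agree.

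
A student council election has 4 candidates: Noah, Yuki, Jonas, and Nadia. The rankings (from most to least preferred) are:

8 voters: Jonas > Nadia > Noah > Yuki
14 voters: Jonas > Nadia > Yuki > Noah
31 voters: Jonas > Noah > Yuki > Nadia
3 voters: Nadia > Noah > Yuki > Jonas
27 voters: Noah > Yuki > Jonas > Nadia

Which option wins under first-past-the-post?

First-place votes: Noah 27, Yuki 0, Jonas 53, Nadia 3.
Jonas has the most first-place votes.

Jonas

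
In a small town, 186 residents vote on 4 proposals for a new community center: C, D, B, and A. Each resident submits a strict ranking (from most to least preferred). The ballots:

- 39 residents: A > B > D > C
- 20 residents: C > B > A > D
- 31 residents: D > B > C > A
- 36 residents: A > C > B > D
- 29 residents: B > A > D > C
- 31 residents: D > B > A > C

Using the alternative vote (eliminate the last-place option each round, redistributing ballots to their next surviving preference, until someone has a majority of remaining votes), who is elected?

Round 1: C 20, D 62, B 29, A 75. Eliminate C.
Round 2: D 62, B 49, A 75. Eliminate B.
Round 3: D 62, A 124. A has a majority.

A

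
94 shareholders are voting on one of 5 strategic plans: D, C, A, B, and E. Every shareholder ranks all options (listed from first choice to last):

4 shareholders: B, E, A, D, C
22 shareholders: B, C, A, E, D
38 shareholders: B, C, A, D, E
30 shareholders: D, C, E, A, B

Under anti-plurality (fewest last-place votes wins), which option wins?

Last-place votes: D 22, C 4, A 0, B 30, E 38.
A is ranked last by the fewest voters, so A wins.

A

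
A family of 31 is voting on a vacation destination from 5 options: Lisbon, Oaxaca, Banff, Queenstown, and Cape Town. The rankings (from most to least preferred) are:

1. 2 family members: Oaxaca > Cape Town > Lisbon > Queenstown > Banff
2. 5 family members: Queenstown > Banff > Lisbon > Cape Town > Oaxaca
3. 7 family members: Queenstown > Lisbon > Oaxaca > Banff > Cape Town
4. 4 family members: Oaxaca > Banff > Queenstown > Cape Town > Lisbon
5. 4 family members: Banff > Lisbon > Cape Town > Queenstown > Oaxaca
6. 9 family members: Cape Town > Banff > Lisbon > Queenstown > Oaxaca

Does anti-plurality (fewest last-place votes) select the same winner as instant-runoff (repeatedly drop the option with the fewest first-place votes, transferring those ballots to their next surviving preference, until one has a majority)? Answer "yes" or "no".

yes

Anti-plurality — last-place votes: Lisbon 4, Oaxaca 18, Banff 2, Queenstown 0, Cape Town 7. Winner: Queenstown.
Instant-runoff — R1 Lisbon 0, Oaxaca 6, Banff 4, Queenstown 12, Cape Town 9 (Lisbon out); R2 Oaxaca 6, Banff 4, Queenstown 12, Cape Town 9 (Banff out); R3 Oaxaca 6, Queenstown 12, Cape Town 13 (Oaxaca out); R4 Queenstown 16, Cape Town 15 (Queenstown winner). Winner: Queenstown.
The two methods agree.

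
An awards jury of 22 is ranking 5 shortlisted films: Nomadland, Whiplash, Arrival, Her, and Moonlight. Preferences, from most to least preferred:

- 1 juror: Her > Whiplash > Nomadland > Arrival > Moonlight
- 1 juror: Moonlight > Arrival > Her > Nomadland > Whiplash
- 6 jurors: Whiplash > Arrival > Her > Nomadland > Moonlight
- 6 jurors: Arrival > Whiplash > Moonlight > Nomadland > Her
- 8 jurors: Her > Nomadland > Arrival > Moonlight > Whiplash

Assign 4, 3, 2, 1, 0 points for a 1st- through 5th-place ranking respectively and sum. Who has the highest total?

Arrival

Nomadland: 1·2 + 1·1 + 6·1 + 6·1 + 8·3 = 39
Whiplash: 1·3 + 1·0 + 6·4 + 6·3 + 8·0 = 45
Arrival: 1·1 + 1·3 + 6·3 + 6·4 + 8·2 = 62
Her: 1·4 + 1·2 + 6·2 + 6·0 + 8·4 = 50
Moonlight: 1·0 + 1·4 + 6·0 + 6·2 + 8·1 = 24
Arrival has the highest Borda score (62).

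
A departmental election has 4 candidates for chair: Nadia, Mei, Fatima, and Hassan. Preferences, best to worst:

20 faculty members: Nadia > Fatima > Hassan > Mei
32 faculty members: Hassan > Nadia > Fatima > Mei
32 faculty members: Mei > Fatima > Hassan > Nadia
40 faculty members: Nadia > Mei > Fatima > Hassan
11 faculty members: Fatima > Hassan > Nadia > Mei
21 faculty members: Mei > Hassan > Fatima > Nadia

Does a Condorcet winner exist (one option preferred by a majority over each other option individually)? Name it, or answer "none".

Checking pairwise contests:
Hassan beats Nadia 96–60.
Nadia beats Mei 103–53.
Nadia beats Fatima 92–64.
Mei beats Hassan 93–63.
Every option loses at least one head-to-head, so there is no Condorcet winner.

none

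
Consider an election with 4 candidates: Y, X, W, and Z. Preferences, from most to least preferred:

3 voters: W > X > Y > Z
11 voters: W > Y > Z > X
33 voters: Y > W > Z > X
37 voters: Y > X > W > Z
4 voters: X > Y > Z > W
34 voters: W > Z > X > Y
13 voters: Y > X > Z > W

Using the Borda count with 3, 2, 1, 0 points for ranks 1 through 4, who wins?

Y

Y: 3·1 + 11·2 + 33·3 + 37·3 + 4·2 + 34·0 + 13·3 = 282
X: 3·2 + 11·0 + 33·0 + 37·2 + 4·3 + 34·1 + 13·2 = 152
W: 3·3 + 11·3 + 33·2 + 37·1 + 4·0 + 34·3 + 13·0 = 247
Z: 3·0 + 11·1 + 33·1 + 37·0 + 4·1 + 34·2 + 13·1 = 129
Y has the highest Borda score (282).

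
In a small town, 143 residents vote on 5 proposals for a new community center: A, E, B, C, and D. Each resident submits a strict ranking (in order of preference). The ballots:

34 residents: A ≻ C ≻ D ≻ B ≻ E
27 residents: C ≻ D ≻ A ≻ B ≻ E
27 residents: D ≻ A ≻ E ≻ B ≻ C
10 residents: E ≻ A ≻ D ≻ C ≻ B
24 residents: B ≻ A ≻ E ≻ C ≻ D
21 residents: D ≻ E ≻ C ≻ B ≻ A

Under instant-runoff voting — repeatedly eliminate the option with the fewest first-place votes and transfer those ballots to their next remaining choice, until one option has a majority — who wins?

D

Round 1: A 34, E 10, B 24, C 27, D 48. Eliminate E.
Round 2: A 44, B 24, C 27, D 48. Eliminate B.
Round 3: A 68, C 27, D 48. Eliminate C.
Round 4: A 68, D 75. D has a majority.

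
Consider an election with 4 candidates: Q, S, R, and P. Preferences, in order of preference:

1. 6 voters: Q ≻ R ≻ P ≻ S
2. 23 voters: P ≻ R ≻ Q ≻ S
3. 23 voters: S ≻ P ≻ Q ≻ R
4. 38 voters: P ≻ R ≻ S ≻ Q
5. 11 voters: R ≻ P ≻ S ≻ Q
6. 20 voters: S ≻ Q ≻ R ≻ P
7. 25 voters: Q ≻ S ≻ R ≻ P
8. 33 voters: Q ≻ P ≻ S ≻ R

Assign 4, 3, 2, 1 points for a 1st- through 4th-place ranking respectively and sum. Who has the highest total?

P

Q: 6·4 + 23·2 + 23·2 + 38·1 + 11·1 + 20·3 + 25·4 + 33·4 = 457
S: 6·1 + 23·1 + 23·4 + 38·2 + 11·2 + 20·4 + 25·3 + 33·2 = 440
R: 6·3 + 23·3 + 23·1 + 38·3 + 11·4 + 20·2 + 25·2 + 33·1 = 391
P: 6·2 + 23·4 + 23·3 + 38·4 + 11·3 + 20·1 + 25·1 + 33·3 = 502
P has the highest Borda score (502).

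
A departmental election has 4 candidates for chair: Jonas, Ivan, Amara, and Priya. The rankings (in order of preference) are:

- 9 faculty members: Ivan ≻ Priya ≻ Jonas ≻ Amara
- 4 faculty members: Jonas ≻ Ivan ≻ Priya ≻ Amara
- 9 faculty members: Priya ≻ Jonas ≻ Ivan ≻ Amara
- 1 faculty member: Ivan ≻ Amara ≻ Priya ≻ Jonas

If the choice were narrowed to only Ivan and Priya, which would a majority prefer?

Voters preferring Ivan to Priya: 14; preferring Priya to Ivan: 9.
Ivan wins the head-to-head.

Ivan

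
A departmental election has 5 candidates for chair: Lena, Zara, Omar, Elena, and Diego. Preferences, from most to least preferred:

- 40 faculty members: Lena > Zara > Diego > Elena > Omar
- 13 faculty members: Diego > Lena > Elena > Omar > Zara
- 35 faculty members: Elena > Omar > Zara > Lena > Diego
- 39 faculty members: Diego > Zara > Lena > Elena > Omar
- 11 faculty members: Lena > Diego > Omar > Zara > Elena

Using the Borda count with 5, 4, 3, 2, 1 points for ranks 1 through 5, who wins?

Lena: 40·5 + 13·4 + 35·2 + 39·3 + 11·5 = 494
Zara: 40·4 + 13·1 + 35·3 + 39·4 + 11·2 = 456
Omar: 40·1 + 13·2 + 35·4 + 39·1 + 11·3 = 278
Elena: 40·2 + 13·3 + 35·5 + 39·2 + 11·1 = 383
Diego: 40·3 + 13·5 + 35·1 + 39·5 + 11·4 = 459
Lena has the highest Borda score (494).

Lena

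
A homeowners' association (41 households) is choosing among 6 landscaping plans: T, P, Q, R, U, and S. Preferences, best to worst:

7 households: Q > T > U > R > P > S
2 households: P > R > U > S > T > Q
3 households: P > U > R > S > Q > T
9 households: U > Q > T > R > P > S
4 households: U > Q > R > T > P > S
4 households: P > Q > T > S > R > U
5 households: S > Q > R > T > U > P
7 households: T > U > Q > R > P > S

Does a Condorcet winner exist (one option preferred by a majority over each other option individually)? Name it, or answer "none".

none

Checking pairwise contests:
Q beats T 32–9.
T beats P 32–9.
U beats Q 25–16.
T beats R 27–14.
T beats U 23–18.
T beats S 31–10.
Every option loses at least one head-to-head, so there is no Condorcet winner.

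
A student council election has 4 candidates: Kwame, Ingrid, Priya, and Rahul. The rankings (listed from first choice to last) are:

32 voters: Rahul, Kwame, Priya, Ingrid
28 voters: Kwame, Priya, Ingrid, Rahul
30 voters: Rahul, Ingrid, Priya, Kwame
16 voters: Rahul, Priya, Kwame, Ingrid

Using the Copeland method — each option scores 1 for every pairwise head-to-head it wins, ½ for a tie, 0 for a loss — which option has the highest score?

Rahul

Kwame: beats Ingrid and Priya; loses to Rahul → score 2.
Ingrid: loses to Kwame, Priya, and Rahul → score 0.
Priya: beats Ingrid; loses to Kwame and Rahul → score 1.
Rahul: beats Kwame, Ingrid, and Priya → score 3.
Rahul has the best pairwise record.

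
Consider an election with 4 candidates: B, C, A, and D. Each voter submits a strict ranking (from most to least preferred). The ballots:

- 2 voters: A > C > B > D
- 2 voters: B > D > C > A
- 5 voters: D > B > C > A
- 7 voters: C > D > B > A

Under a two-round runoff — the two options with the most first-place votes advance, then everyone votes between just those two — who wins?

Round 1 first-place votes: B 2, C 7, A 2, D 5.
C and D advance.
Runoff: C is preferred to D by 9 voters; D by 7.
C wins the runoff.

C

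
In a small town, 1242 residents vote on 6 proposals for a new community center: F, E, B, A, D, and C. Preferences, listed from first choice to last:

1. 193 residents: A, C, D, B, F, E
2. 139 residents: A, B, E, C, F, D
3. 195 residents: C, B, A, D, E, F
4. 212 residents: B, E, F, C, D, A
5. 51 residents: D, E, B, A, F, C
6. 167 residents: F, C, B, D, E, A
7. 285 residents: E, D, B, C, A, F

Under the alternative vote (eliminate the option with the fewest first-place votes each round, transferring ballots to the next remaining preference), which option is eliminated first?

D

Round 1: F 167, E 285, B 212, A 332, D 51, C 195. Eliminate D.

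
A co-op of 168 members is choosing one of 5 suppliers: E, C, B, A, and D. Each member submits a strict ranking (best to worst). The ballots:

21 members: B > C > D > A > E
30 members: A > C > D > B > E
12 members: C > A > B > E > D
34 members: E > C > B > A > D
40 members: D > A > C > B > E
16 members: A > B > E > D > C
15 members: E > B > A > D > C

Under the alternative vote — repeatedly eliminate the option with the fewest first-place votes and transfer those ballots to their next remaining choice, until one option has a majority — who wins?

A

Round 1: E 49, C 12, B 21, A 46, D 40. Eliminate C.
Round 2: E 49, B 21, A 58, D 40. Eliminate B.
Round 3: E 49, A 58, D 61. Eliminate E.
Round 4: A 107, D 61. A has a majority.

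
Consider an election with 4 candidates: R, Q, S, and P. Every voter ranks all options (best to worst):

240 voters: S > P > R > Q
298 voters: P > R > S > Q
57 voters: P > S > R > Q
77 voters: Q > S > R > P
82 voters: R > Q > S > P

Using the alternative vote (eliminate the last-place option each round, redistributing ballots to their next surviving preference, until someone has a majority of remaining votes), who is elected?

Round 1: R 82, Q 77, S 240, P 355. Eliminate Q.
Round 2: R 82, S 317, P 355. Eliminate R.
Round 3: S 399, P 355. S has a majority.

S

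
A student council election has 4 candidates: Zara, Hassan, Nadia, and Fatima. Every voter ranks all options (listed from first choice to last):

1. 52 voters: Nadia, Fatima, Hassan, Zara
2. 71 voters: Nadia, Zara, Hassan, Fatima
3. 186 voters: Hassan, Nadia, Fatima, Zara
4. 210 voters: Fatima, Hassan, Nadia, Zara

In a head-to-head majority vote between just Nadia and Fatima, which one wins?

Voters preferring Nadia to Fatima: 309; preferring Fatima to Nadia: 210.
Nadia wins the head-to-head.

Nadia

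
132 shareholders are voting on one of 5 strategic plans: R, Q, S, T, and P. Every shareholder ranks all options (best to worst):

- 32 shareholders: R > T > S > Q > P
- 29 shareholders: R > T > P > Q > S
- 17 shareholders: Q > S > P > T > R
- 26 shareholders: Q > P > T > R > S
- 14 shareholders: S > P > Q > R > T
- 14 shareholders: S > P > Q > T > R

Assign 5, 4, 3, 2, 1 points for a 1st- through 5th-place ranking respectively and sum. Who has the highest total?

R: 32·5 + 29·5 + 17·1 + 26·2 + 14·2 + 14·1 = 416
Q: 32·2 + 29·2 + 17·5 + 26·5 + 14·3 + 14·3 = 421
S: 32·3 + 29·1 + 17·4 + 26·1 + 14·5 + 14·5 = 359
T: 32·4 + 29·4 + 17·2 + 26·3 + 14·1 + 14·2 = 398
P: 32·1 + 29·3 + 17·3 + 26·4 + 14·4 + 14·4 = 386
Q has the highest Borda score (421).

Q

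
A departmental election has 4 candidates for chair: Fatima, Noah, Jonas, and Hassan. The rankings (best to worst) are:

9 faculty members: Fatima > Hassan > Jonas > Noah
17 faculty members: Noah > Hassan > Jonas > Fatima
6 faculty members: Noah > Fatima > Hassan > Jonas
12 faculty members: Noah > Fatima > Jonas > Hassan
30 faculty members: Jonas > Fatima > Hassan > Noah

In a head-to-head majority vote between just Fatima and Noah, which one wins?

Voters preferring Fatima to Noah: 39; preferring Noah to Fatima: 35.
Fatima wins the head-to-head.

Fatima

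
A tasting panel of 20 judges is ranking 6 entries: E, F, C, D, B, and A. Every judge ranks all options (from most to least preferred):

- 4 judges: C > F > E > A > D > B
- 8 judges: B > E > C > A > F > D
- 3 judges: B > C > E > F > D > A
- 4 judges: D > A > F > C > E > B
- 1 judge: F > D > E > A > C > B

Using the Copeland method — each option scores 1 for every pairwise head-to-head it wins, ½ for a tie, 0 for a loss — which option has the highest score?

E: beats F, D, and A; loses to C and B → score 3.
F: beats D; loses to E, C, B, and A → score 1.
C: beats E, F, D, and A; loses to B → score 4.
D: loses to E, F, C, B, and A → score 0.
B: beats E, F, C, D, and A → score 5.
A: beats F and D; loses to E, C, and B → score 2.
B has the best pairwise record.

B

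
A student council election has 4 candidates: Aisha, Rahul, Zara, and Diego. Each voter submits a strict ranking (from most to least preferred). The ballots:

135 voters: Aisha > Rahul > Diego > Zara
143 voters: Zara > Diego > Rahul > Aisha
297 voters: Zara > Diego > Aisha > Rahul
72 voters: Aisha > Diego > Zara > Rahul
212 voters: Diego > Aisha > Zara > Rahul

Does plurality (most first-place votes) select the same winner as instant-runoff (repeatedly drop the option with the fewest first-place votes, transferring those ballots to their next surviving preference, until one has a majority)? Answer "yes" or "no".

Plurality — first-place votes: Aisha 207, Rahul 0, Zara 440, Diego 212. Winner: Zara.
Instant-runoff — R1 Aisha 207, Rahul 0, Zara 440, Diego 212 (Zara winner). Winner: Zara.
The two methods agree.

yes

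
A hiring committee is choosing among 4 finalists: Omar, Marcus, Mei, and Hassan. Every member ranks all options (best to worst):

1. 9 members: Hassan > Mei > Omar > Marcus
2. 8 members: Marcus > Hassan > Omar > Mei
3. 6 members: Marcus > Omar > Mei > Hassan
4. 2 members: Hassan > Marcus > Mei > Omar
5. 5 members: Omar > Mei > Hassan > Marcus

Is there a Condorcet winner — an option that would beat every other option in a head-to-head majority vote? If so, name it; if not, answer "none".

Hassan vs Omar: 19–11 for Hassan.
Hassan vs Marcus: 16–14 for Hassan.
Hassan vs Mei: 19–11 for Hassan.
Hassan beats every other option head-to-head.

Hassan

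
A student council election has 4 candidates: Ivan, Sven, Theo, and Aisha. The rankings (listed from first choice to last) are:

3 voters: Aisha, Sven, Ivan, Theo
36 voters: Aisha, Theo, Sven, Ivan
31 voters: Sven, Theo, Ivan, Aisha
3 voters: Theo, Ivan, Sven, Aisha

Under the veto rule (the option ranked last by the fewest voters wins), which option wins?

Last-place votes: Ivan 36, Sven 0, Theo 3, Aisha 34.
Sven is ranked last by the fewest voters, so Sven wins.

Sven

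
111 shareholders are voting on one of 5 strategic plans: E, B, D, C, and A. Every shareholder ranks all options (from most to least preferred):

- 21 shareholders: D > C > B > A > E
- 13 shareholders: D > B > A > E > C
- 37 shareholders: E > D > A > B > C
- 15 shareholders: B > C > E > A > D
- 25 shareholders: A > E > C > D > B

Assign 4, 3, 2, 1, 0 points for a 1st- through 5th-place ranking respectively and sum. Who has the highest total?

D

E: 21·0 + 13·1 + 37·4 + 15·2 + 25·3 = 266
B: 21·2 + 13·3 + 37·1 + 15·4 + 25·0 = 178
D: 21·4 + 13·4 + 37·3 + 15·0 + 25·1 = 272
C: 21·3 + 13·0 + 37·0 + 15·3 + 25·2 = 158
A: 21·1 + 13·2 + 37·2 + 15·1 + 25·4 = 236
D has the highest Borda score (272).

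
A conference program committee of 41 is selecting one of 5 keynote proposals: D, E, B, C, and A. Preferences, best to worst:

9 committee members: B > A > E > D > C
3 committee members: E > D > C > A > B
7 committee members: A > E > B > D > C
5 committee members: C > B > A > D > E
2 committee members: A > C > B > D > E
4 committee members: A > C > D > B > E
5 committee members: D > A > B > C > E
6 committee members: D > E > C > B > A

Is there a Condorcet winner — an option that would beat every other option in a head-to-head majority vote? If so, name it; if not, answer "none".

A vs D: 27–14 for A.
A vs E: 32–9 for A.
A vs B: 21–20 for A.
A vs C: 27–14 for A.
A beats every other option head-to-head.

A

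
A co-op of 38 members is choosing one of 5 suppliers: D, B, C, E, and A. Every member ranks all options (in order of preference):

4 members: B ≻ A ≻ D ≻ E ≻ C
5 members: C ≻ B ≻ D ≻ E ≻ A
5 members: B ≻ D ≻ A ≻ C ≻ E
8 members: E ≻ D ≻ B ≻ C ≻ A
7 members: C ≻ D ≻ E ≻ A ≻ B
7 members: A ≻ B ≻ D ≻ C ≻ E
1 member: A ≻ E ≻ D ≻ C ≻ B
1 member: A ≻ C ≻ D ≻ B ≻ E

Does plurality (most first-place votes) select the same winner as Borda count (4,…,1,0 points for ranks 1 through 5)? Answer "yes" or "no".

Plurality — first-place votes: D 0, B 9, C 12, E 8, A 9. Winner: C.
Borda — scores: D 96, B 89, C 72, E 58, A 65. Winner: D.
The two methods disagree.

no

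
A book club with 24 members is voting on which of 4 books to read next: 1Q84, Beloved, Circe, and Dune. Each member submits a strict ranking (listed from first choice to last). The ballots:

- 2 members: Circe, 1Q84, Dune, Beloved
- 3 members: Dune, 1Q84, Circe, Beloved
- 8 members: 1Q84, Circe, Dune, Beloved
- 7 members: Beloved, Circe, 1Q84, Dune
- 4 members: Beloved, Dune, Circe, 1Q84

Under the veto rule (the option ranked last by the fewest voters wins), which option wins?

Last-place votes: 1Q84 4, Beloved 13, Circe 0, Dune 7.
Circe is ranked last by the fewest voters, so Circe wins.

Circe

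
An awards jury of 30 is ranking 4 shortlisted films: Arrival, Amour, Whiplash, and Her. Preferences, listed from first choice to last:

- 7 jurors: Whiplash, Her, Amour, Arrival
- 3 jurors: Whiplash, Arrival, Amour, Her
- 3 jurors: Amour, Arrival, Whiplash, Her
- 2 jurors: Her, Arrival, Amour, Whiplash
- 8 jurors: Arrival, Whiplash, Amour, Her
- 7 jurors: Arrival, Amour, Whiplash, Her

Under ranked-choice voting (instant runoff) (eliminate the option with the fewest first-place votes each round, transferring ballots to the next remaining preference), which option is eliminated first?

Her

Round 1: Arrival 15, Amour 3, Whiplash 10, Her 2. Eliminate Her.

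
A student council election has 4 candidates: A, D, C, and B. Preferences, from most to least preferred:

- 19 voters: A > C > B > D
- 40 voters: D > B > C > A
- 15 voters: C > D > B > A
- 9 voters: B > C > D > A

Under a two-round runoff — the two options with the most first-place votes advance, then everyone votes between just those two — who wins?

Round 1 first-place votes: A 19, D 40, C 15, B 9.
D and A advance.
Runoff: D is preferred to A by 64 voters; A by 19.
D wins the runoff.

D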